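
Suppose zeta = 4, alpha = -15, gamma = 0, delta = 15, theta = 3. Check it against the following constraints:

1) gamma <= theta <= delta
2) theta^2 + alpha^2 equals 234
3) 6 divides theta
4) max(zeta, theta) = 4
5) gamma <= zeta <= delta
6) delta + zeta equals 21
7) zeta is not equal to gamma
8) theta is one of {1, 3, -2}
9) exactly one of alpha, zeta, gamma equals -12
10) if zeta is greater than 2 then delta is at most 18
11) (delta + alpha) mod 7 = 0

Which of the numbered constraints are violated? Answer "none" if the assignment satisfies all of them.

Violated: 3, 6, and 9.

1) values 0 <= 3 <= 15 — satisfied.
2) theta^2 + alpha^2 = 3^2 + (-15)^2 = 9 + 225 = 234 — satisfied.
3) 3 = 6*0 + 3, so 6 does not divide 3 — violated.
4) max(4, 3) = 4 — satisfied.
5) values 0 <= 4 <= 15 — satisfied.
6) delta + zeta = 15 + 4 = 19, not 21 — violated.
7) zeta = 4, gamma = 0; distinct — satisfied.
8) theta = 3 is in {1, 3, -2} — satisfied.
9) alpha=-15, zeta=4, gamma=0; 0 of them equal -12, not exactly one — violated.
10) zeta = 4 > 2, so we need delta ≤ 18; delta = 15 ≤ 18 — satisfied.
11) delta + alpha = 0; 0 mod 7 = 0 — satisfied.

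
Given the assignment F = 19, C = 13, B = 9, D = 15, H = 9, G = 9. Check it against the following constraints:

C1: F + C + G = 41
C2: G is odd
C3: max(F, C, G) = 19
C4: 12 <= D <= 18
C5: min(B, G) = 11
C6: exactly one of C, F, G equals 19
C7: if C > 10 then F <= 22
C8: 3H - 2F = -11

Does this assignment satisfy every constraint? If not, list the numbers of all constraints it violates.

C1: F + C + G = 19 + 13 + 9 = 41 — satisfied.
C2: G = 9 is odd — satisfied.
C3: max(19, 13, 9) = 19 — satisfied.
C4: D = 15 lies in [12, 18] — satisfied.
C5: min(9, 9) = 9, not 11 — violated.
C6: C=13, F=19, G=9; 1 of them equals 19 — satisfied.
C7: C = 13 > 10, so we need F ≤ 22; F = 19 ≤ 22 — satisfied.
C8: 3H - 2F = 3(9) - 2(19) = -11 — satisfied.

Constraint 5 does not hold.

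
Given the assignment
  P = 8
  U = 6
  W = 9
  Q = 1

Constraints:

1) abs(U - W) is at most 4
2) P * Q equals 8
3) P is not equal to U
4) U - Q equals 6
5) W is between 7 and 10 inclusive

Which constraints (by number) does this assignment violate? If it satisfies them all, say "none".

Constraint 4 does not hold.

1) abs(6 - 9) = 3; 3 ≤ 4  holds
2) P * Q = 8 * 1 = 8  holds
3) P = 8, U = 6; distinct  holds
4) U - Q = 6 - 1 = 5, not 6  fails
5) W = 9 lies in [7, 10]  holds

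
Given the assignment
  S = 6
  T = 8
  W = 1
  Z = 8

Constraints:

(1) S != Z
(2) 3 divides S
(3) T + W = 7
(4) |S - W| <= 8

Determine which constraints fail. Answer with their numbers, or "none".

The assignment fails constraint 3.

(1) S = 6, Z = 8; distinct — OK.
(2) 6 / 3 = 2, so 3 divides 6 — OK.
(3) T + W = 8 + 1 = 9, not 7 — violated.
(4) |6 - 1| = 5; 5 ≤ 8 — OK.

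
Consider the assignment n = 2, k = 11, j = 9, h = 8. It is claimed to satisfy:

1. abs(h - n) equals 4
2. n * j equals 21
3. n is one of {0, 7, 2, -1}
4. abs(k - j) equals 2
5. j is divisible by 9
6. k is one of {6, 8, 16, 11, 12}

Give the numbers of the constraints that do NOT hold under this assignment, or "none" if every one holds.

The assignment fails constraints 1, 2.

1. abs(8 - 2) = 6, not 4 — fails.
2. n * j = 2 * 9 = 18, not 21 — fails.
3. n = 2 is in {0, 7, 2, -1} — holds.
4. abs(11 - 9) = 2 — holds.
5. 9 / 9 = 1, so 9 divides 9 — holds.
6. k = 11 is in {6, 8, 16, 11, 12} — holds.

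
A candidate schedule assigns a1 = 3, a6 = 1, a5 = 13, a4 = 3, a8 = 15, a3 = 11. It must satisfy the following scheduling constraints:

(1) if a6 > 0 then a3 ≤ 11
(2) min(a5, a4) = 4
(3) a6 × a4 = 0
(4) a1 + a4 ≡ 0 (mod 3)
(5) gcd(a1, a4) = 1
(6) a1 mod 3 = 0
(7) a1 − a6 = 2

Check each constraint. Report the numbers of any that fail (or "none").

The assignment fails constraints 2, 3, 5.

(1) a6 = 1 > 0, so we need a3 ≤ 11; a3 = 11 ≤ 11 — holds.
(2) min(13, 3) = 3, not 4 — fails.
(3) a6 × a4 = 1 × 3 = 3, not 0 — fails.
(4) a1 + a4 = 6; 6 mod 3 = 0 — holds.
(5) gcd(3, 3) = 3, not 1 — fails.
(6) 3 mod 3 = 0 — holds.
(7) a1 − a6 = 3 − 1 = 2 — holds.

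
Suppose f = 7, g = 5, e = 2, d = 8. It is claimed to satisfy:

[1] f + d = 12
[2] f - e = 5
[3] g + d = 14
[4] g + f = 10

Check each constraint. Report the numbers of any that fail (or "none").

[1] f + d = 7 + 8 = 15, not 12 — does not hold.
[2] f - e = 7 - 2 = 5 — holds.
[3] g + d = 5 + 8 = 13, not 14 — does not hold.
[4] g + f = 5 + 7 = 12, not 10 — does not hold.

The assignment fails constraints 1, 3, and 4.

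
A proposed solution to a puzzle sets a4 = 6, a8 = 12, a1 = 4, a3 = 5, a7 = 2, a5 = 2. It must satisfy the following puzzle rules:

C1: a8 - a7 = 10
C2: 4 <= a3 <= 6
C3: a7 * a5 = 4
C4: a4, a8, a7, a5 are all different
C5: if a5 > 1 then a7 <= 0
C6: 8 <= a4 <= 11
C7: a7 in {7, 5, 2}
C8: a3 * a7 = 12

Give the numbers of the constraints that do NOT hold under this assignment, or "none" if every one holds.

C1: a8 - a7 = 12 - 2 = 10 — holds.
C2: a3 = 5 lies in [4, 6] — holds.
C3: a7 * a5 = 2 * 2 = 4 — holds.
C4: a7 = a5 = 2, not all different — fails.
C5: a5 = 2 > 1, so we need a7 ≤ 0; but a7 = 2 > 0 — fails.
C6: a4 = 6 is outside [8, 11] — fails.
C7: a7 = 2 is in {7, 5, 2} — holds.
C8: a3 * a7 = 5 * 2 = 10, not 12 — fails.

Constraints 4, 5, 6, and 8 do not hold.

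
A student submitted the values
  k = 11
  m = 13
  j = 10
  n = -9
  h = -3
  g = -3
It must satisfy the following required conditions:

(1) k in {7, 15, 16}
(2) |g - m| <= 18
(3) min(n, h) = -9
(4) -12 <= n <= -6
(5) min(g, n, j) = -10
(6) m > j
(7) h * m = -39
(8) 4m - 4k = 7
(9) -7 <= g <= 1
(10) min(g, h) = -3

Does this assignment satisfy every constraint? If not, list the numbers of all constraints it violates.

No — constraints 1, 5, and 8 are not satisfied.

(1) k = 11 is not in {7, 15, 16} — does not hold.
(2) |-3 - 13| = 16; 16 ≤ 18 — holds.
(3) min(-9, -3) = -9 — holds.
(4) n = -9 lies in [-12, -6] — holds.
(5) min(-3, -9, 10) = -9, not -10 — does not hold.
(6) m = 13, j = 10; 13 > 10 — holds.
(7) h * m = -3 * 13 = -39 — holds.
(8) 4m - 4k = 4(13) - 4(11) = 8, not 7 — does not hold.
(9) g = -3 lies in [-7, 1] — holds.
(10) min(-3, -3) = -3 — holds.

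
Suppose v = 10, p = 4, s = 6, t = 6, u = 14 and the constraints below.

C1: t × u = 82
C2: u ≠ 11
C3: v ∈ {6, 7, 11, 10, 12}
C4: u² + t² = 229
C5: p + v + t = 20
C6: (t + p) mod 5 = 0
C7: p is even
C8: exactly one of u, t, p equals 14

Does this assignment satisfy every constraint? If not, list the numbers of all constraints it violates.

Constraints 1, 4 are violated.

C1: t × u = 6 × 14 = 84, not 82 — does not hold.
C2: u = 14, and 14 ≠ 11 — holds.
C3: v = 10 is in {6, 7, 11, 10, 12} — holds.
C4: u² + t² = 14² + 6² = 196 + 36 = 232, not 229 — does not hold.
C5: p + v + t = 4 + 10 + 6 = 20 — holds.
C6: t + p = 10; 10 mod 5 = 0 — holds.
C7: p = 4 is even — holds.
C8: u=14, t=6, p=4; 1 of them equals 14 — holds.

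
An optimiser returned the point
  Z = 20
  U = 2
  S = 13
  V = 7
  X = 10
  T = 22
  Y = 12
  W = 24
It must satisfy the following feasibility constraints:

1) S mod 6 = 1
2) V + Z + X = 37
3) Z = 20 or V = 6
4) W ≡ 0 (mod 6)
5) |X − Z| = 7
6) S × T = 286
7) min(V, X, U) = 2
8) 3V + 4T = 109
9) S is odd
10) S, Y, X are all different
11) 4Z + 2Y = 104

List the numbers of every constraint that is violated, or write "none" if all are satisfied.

1) 13 mod 6 = 1  ✔
2) V + Z + X = 7 + 20 + 10 = 37  ✔
3) Z = 20 = 20 (first disjunct)  ✔
4) 24 mod 6 = 0  ✔
5) |10 − 20| = 10, not 7  ✘
6) S × T = 13 × 22 = 286  ✔
7) min(7, 10, 2) = 2  ✔
8) 3V + 4T = 3(7) + 4(22) = 109  ✔
9) S = 13 is odd  ✔
10) values 13, 12, 10 are pairwise distinct  ✔
11) 4Z + 2Y = 4(20) + 2(12) = 104  ✔

Constraint 5 does not hold.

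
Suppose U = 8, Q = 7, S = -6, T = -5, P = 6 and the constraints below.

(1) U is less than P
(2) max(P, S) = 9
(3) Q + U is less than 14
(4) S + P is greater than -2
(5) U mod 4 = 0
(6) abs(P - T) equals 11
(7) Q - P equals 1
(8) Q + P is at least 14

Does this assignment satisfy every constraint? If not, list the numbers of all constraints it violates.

Violated: 1, 2, 3, and 8.

(1) U = 8, P = 6; 8 ≥ 6 (want <) — violated.
(2) max(6, -6) = 6, not 9 — violated.
(3) Q + U = 7 + 8 = 15; 15 ≥ 14, bound 14 not met — violated.
(4) S + P = -6 + 6 = 0; 0 > -2 — OK.
(5) 8 mod 4 = 0 — OK.
(6) abs(6 - (-5)) = 11 — OK.
(7) Q - P = 7 - 6 = 1 — OK.
(8) Q + P = 7 + 6 = 13; 13 < 14, bound 14 not met — violated.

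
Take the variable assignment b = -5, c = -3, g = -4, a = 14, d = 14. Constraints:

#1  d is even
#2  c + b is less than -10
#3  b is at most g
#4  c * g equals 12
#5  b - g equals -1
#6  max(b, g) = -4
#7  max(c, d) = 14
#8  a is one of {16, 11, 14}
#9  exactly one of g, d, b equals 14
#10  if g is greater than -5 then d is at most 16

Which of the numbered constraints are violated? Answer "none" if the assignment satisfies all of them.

The assignment fails constraint 2.

#1 d = 14 is even — satisfied.
#2 c + b = -3 + (-5) = -8; -8 ≥ -10, bound -10 not met — violated.
#3 b = -5, g = -4; -5 ≤ -4 — satisfied.
#4 c * g = -3 * (-4) = 12 — satisfied.
#5 b - g = -5 - (-4) = -1 — satisfied.
#6 max(-5, -4) = -4 — satisfied.
#7 max(-3, 14) = 14 — satisfied.
#8 a = 14 is in {16, 11, 14} — satisfied.
#9 g=-4, d=14, b=-5; 1 of them equals 14 — satisfied.
#10 g = -4 > -5, so we need d ≤ 16; d = 14 ≤ 16 — satisfied.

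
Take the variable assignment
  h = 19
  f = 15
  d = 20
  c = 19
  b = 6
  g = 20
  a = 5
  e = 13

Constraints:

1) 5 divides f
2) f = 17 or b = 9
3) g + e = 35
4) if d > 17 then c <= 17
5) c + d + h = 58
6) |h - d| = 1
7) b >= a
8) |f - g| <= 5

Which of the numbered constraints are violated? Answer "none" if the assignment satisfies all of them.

Constraints 2, 3, and 4 are violated.

1) 15 / 5 = 3, so 5 divides 15 — holds.
2) f = 15 ≠ 17 and b = 6 ≠ 9; both disjuncts false — fails.
3) g + e = 20 + 13 = 33, not 35 — fails.
4) d = 20 > 17, so we need c ≤ 17; but c = 19 > 17 — fails.
5) c + d + h = 19 + 20 + 19 = 58 — holds.
6) |19 - 20| = 1 — holds.
7) b = 6, a = 5; 6 ≥ 5 — holds.
8) |15 - 20| = 5; 5 ≤ 5 — holds.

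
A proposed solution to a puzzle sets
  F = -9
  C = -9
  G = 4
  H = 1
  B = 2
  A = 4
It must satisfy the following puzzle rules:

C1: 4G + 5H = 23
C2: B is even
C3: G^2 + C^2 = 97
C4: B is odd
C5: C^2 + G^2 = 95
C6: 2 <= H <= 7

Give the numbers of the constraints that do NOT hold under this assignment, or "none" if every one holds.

C1: 4G + 5H = 4(4) + 5(1) = 21, not 23  ✗
C2: B = 2 is even  ✓
C3: G^2 + C^2 = 4^2 + (-9)^2 = 16 + 81 = 97  ✓
C4: B = 2 is even  ✗
C5: C^2 + G^2 = (-9)^2 + 4^2 = 81 + 16 = 97, not 95  ✗
C6: H = 1 is outside [2, 7]  ✗

The assignment fails constraints 1, 4, 5, 6.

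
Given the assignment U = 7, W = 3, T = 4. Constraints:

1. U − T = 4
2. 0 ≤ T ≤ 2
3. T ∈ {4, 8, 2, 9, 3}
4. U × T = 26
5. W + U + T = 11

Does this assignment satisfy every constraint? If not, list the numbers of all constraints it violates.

1. U − T = 7 − 4 = 3, not 4 — fails.
2. T = 4 is outside [0, 2] — fails.
3. T = 4 is in {4, 8, 2, 9, 3} — holds.
4. U × T = 7 × 4 = 28, not 26 — fails.
5. W + U + T = 3 + 7 + 4 = 14, not 11 — fails.

No — constraints 1, 2, 4, and 5 are not satisfied.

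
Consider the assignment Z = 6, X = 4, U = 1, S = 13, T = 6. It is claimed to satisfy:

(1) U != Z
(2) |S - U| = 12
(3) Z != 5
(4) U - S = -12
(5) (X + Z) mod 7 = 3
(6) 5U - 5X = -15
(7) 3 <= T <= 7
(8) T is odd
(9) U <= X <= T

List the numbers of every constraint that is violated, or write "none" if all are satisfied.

No — constraint 8 is not satisfied.

(1) U = 1, Z = 6; distinct  OK
(2) |13 - 1| = 12  OK
(3) Z = 6, and 6 ≠ 5  OK
(4) U - S = 1 - 13 = -12  OK
(5) X + Z = 10; 10 mod 7 = 3  OK
(6) 5U - 5X = 5(1) - 5(4) = -15  OK
(7) T = 6 lies in [3, 7]  OK
(8) T = 6 is even  FAIL
(9) values 1 <= 4 <= 6  OK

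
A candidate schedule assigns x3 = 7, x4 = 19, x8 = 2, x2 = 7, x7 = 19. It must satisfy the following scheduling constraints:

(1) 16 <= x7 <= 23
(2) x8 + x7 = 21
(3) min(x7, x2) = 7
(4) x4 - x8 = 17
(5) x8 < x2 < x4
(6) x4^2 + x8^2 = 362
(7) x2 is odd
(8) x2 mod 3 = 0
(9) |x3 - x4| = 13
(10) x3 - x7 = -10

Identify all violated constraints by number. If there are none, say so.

(1) x7 = 19 lies in [16, 23] — holds.
(2) x8 + x7 = 2 + 19 = 21 — holds.
(3) min(19, 7) = 7 — holds.
(4) x4 - x8 = 19 - 2 = 17 — holds.
(5) values 2 < 7 < 19 — holds.
(6) x4^2 + x8^2 = 19^2 + 2^2 = 361 + 4 = 365, not 362 — does not hold.
(7) x2 = 7 is odd — holds.
(8) 7 mod 3 = 1, not 0 — does not hold.
(9) |7 - 19| = 12, not 13 — does not hold.
(10) x3 - x7 = 7 - 19 = -12, not -10 — does not hold.

The assignment fails constraints 6, 8, 9, 10.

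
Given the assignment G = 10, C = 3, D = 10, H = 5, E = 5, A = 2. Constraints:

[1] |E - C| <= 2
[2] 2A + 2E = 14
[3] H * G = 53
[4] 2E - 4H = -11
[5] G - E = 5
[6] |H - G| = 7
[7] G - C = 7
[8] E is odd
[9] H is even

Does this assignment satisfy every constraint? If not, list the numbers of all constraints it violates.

[1] |5 - 3| = 2; 2 ≤ 2  ✓
[2] 2A + 2E = 2(2) + 2(5) = 14  ✓
[3] H * G = 5 * 10 = 50, not 53  ✗
[4] 2E - 4H = 2(5) - 4(5) = -10, not -11  ✗
[5] G - E = 10 - 5 = 5  ✓
[6] |5 - 10| = 5, not 7  ✗
[7] G - C = 10 - 3 = 7  ✓
[8] E = 5 is odd  ✓
[9] H = 5 is odd  ✗

Constraints 3, 4, 6, and 9 are violated.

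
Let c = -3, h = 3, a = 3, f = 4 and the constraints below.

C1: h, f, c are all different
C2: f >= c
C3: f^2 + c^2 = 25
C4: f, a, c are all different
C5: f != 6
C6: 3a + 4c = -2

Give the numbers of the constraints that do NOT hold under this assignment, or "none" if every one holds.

C1: values 3, 4, -3 are pairwise distinct  true
C2: f = 4, c = -3; 4 ≥ -3  true
C3: f^2 + c^2 = 4^2 + (-3)^2 = 16 + 9 = 25  true
C4: values 4, 3, -3 are pairwise distinct  true
C5: f = 4, and 4 ≠ 6  true
C6: 3a + 4c = 3(3) + 4(-3) = -3, not -2  false

No — constraint 6 is not satisfied.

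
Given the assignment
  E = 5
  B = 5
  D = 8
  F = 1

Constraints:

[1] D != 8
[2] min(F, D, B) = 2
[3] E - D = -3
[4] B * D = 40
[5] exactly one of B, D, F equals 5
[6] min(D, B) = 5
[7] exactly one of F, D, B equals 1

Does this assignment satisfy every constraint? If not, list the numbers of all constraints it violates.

[1] D = 8, but 8 is required to differ  false
[2] min(1, 8, 5) = 1, not 2  false
[3] E - D = 5 - 8 = -3  true
[4] B * D = 5 * 8 = 40  true
[5] B=5, D=8, F=1; 1 of them equals 5  true
[6] min(8, 5) = 5  true
[7] F=1, D=8, B=5; 1 of them equals 1  true

The assignment fails constraints 1 and 2.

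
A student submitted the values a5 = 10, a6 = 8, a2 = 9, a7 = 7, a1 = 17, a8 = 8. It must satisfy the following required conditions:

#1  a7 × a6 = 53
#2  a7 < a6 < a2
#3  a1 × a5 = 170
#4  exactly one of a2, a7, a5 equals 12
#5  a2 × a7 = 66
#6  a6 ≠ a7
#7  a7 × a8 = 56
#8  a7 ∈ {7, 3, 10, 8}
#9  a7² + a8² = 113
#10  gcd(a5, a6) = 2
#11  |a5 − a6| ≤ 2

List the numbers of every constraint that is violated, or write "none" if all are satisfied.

No — constraints 1, 4, and 5 are not satisfied.

#1 a7 × a6 = 7 × 8 = 56, not 53  FAIL
#2 values 7 < 8 < 9  OK
#3 a1 × a5 = 17 × 10 = 170  OK
#4 a2=9, a7=7, a5=10; 0 of them equal 12, not exactly one  FAIL
#5 a2 × a7 = 9 × 7 = 63, not 66  FAIL
#6 a6 = 8, a7 = 7; distinct  OK
#7 a7 × a8 = 7 × 8 = 56  OK
#8 a7 = 7 is in {7, 3, 10, 8}  OK
#9 a7² + a8² = 7² + 8² = 49 + 64 = 113  OK
#10 gcd(10, 8) = 2  OK
#11 |10 − 8| = 2; 2 ≤ 2  OK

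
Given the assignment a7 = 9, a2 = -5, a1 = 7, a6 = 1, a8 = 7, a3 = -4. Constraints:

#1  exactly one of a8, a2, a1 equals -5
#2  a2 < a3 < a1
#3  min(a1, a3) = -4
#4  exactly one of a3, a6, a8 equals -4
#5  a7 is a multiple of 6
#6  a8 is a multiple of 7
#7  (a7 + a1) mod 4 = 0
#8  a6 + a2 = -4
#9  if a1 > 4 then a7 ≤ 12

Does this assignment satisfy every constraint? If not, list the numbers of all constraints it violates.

#1 a8=7, a2=-5, a1=7; 1 of them equals -5 — satisfied.
#2 values -5 < -4 < 7 — satisfied.
#3 min(7, -4) = -4 — satisfied.
#4 a3=-4, a6=1, a8=7; 1 of them equals -4 — satisfied.
#5 9 = 6×1 + 3, so 6 does not divide 9 — violated.
#6 7 / 7 = 1, so 7 divides 7 — satisfied.
#7 a7 + a1 = 16; 16 mod 4 = 0 — satisfied.
#8 a6 + a2 = 1 + (-5) = -4 — satisfied.
#9 a1 = 7 > 4, so we need a7 ≤ 12; a7 = 9 ≤ 12 — satisfied.

Constraint 5 is violated.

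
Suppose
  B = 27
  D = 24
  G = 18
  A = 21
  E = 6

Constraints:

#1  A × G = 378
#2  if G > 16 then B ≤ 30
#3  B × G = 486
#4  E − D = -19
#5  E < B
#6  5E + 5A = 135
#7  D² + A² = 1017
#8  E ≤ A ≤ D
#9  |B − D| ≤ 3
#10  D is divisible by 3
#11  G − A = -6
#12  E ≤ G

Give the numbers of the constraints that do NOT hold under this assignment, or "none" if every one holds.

Violated: 4 and 11.

#1 A × G = 21 × 18 = 378  OK
#2 G = 18 > 16, so we need B ≤ 30; B = 27 ≤ 30  OK
#3 B × G = 27 × 18 = 486  OK
#4 E − D = 6 − 24 = -18, not -19  FAIL
#5 E = 6, B = 27; 6 < 27  OK
#6 5E + 5A = 5(6) + 5(21) = 135  OK
#7 D² + A² = 24² + 21² = 576 + 441 = 1017  OK
#8 values 6 ≤ 21 ≤ 24  OK
#9 |27 − 24| = 3; 3 ≤ 3  OK
#10 24 / 3 = 8, so 3 divides 24  OK
#11 G − A = 18 − 21 = -3, not -6  FAIL
#12 E = 6, G = 18; 6 ≤ 18  OK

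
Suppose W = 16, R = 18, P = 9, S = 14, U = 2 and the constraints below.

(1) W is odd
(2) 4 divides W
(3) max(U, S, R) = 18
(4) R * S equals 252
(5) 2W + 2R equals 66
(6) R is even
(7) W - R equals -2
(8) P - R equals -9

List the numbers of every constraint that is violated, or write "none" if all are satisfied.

(1) W = 16 is even — violated.
(2) 16 / 4 = 4, so 4 divides 16 — satisfied.
(3) max(2, 14, 18) = 18 — satisfied.
(4) R * S = 18 * 14 = 252 — satisfied.
(5) 2W + 2R = 2(16) + 2(18) = 68, not 66 — violated.
(6) R = 18 is even — satisfied.
(7) W - R = 16 - 18 = -2 — satisfied.
(8) P - R = 9 - 18 = -9 — satisfied.

Violated: 1, 5.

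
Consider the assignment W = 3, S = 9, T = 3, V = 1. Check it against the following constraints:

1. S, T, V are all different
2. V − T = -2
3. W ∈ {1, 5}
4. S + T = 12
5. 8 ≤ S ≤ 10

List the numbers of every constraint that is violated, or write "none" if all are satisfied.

Constraint 3 is violated.

1. values 9, 3, 1 are pairwise distinct — holds.
2. V − T = 1 − 3 = -2 — holds.
3. W = 3 is not in {1, 5} — does not hold.
4. S + T = 9 + 3 = 12 — holds.
5. S = 9 lies in [8, 10] — holds.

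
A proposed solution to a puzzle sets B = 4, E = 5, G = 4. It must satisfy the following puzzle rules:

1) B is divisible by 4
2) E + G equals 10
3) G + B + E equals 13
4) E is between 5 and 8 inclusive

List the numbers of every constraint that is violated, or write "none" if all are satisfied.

Violated: 2.

1) 4 / 4 = 1, so 4 divides 4  ✓
2) E + G = 5 + 4 = 9, not 10  ✗
3) G + B + E = 4 + 4 + 5 = 13  ✓
4) E = 5 lies in [5, 8]  ✓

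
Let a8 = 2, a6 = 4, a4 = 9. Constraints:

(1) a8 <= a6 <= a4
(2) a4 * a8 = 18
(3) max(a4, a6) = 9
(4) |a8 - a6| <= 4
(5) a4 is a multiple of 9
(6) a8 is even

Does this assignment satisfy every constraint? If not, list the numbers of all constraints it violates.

(1) values 2 <= 4 <= 9 — OK.
(2) a4 * a8 = 9 * 2 = 18 — OK.
(3) max(9, 4) = 9 — OK.
(4) |2 - 4| = 2; 2 ≤ 4 — OK.
(5) 9 / 9 = 1, so 9 divides 9 — OK.
(6) a8 = 2 is even — OK.

No violations.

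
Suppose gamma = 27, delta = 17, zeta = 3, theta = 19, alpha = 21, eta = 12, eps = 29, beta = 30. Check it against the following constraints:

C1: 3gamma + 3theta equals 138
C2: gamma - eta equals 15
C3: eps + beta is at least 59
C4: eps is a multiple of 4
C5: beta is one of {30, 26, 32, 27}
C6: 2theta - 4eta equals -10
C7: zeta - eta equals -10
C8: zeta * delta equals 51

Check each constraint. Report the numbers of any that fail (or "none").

No — constraints 4, 7 are not satisfied.

C1: 3gamma + 3theta = 3(27) + 3(19) = 138  ✔
C2: gamma - eta = 27 - 12 = 15  ✔
C3: eps + beta = 29 + 30 = 59; 59 ≥ 59  ✔
C4: 29 = 4*7 + 1, so 4 does not divide 29  ✘
C5: beta = 30 is in {30, 26, 32, 27}  ✔
C6: 2theta - 4eta = 2(19) - 4(12) = -10  ✔
C7: zeta - eta = 3 - 12 = -9, not -10  ✘
C8: zeta * delta = 3 * 17 = 51  ✔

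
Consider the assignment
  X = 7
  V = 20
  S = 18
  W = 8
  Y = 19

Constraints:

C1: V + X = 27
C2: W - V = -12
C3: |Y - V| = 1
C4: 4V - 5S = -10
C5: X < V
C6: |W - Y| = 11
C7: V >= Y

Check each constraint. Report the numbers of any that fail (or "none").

C1: V + X = 20 + 7 = 27  OK
C2: W - V = 8 - 20 = -12  OK
C3: |19 - 20| = 1  OK
C4: 4V - 5S = 4(20) - 5(18) = -10  OK
C5: X = 7, V = 20; 7 < 20  OK
C6: |8 - 19| = 11  OK
C7: V = 20, Y = 19; 20 ≥ 19  OK

All constraints are satisfied.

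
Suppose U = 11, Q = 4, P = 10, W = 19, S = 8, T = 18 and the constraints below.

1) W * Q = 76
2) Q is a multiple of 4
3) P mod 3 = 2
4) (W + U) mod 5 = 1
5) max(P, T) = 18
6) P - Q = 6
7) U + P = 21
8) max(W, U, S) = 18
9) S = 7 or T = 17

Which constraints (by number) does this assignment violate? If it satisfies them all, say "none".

The assignment fails constraints 3, 4, 8, and 9.

1) W * Q = 19 * 4 = 76 — OK.
2) 4 / 4 = 1, so 4 divides 4 — OK.
3) 10 mod 3 = 1, not 2 — violated.
4) W + U = 30; 30 mod 5 = 0, not 1 — violated.
5) max(10, 18) = 18 — OK.
6) P - Q = 10 - 4 = 6 — OK.
7) U + P = 11 + 10 = 21 — OK.
8) max(19, 11, 8) = 19, not 18 — violated.
9) S = 8 ≠ 7 and T = 18 ≠ 17; both disjuncts false — violated.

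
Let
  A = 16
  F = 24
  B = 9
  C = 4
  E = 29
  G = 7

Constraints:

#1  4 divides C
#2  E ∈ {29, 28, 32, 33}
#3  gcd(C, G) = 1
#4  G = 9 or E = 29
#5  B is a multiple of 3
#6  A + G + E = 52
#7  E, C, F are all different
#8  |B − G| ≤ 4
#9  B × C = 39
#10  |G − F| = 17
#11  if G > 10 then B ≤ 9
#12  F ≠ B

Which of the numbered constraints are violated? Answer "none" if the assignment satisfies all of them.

#1 4 / 4 = 1, so 4 divides 4  holds
#2 E = 29 is in {29, 28, 32, 33}  holds
#3 gcd(4, 7) = 1  holds
#4 G = 7 ≠ 9, but E = 29 = 29 (second disjunct)  holds
#5 9 / 3 = 3, so 3 divides 9  holds
#6 A + G + E = 16 + 7 + 29 = 52  holds
#7 values 29, 4, 24 are pairwise distinct  holds
#8 |9 − 7| = 2; 2 ≤ 4  holds
#9 B × C = 9 × 4 = 36, not 39  fails
#10 |7 − 24| = 17  holds
#11 G = 7, not > 10; antecedent false, conditional vacuously true  holds
#12 F = 24, B = 9; distinct  holds

Violated: 9.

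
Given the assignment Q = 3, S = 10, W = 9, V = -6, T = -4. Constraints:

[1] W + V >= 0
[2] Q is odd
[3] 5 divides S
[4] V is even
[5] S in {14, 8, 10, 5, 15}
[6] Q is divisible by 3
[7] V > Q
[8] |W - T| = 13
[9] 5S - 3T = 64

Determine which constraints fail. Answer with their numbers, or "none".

[1] W + V = 9 + (-6) = 3; 3 ≥ 0 — OK.
[2] Q = 3 is odd — OK.
[3] 10 / 5 = 2, so 5 divides 10 — OK.
[4] V = -6 is even — OK.
[5] S = 10 is in {14, 8, 10, 5, 15} — OK.
[6] 3 / 3 = 1, so 3 divides 3 — OK.
[7] V = -6, Q = 3; -6 ≤ 3 (want >) — violated.
[8] |9 - (-4)| = 13 — OK.
[9] 5S - 3T = 5(10) - 3(-4) = 62, not 64 — violated.

Constraints 7 and 9 are violated.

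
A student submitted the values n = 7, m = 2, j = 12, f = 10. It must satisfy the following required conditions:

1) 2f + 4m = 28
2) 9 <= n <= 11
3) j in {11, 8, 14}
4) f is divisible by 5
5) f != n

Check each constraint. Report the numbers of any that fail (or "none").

1) 2f + 4m = 2(10) + 4(2) = 28 — OK.
2) n = 7 is outside [9, 11] — violated.
3) j = 12 is not in {11, 8, 14} — violated.
4) 10 / 5 = 2, so 5 divides 10 — OK.
5) f = 10, n = 7; distinct — OK.

The assignment fails constraints 2 and 3.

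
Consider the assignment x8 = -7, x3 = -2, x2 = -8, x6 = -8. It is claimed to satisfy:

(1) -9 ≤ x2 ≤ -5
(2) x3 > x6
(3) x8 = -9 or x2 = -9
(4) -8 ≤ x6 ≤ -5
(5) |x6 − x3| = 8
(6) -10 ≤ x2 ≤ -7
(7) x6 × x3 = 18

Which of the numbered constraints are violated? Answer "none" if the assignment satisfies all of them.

(1) x2 = -8 lies in [-9, -5]  ✓
(2) x3 = -2, x6 = -8; -2 > -8  ✓
(3) x8 = -7 ≠ -9 and x2 = -8 ≠ -9; both disjuncts false  ✗
(4) x6 = -8 lies in [-8, -5]  ✓
(5) |-8 − (-2)| = 6, not 8  ✗
(6) x2 = -8 lies in [-10, -7]  ✓
(7) x6 × x3 = -8 × (-2) = 16, not 18  ✗

The assignment fails constraints 3, 5, and 7.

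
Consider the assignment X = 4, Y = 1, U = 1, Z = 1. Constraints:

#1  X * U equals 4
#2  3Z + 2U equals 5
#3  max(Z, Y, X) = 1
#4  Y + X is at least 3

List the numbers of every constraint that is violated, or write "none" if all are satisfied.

Constraint 3 is violated.

#1 X * U = 4 * 1 = 4 — OK.
#2 3Z + 2U = 3(1) + 2(1) = 5 — OK.
#3 max(1, 1, 4) = 4, not 1 — violated.
#4 Y + X = 1 + 4 = 5; 5 ≥ 3 — OK.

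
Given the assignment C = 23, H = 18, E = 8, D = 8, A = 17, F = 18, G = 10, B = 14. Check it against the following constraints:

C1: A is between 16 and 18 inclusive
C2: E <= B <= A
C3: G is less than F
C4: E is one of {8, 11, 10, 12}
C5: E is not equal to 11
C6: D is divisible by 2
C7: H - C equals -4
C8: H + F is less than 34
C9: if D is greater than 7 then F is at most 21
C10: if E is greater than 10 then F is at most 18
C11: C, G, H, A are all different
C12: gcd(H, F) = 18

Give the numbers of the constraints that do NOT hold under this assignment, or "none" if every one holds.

C1: A = 17 lies in [16, 18]  ✔
C2: values 8 <= 14 <= 17  ✔
C3: G = 10, F = 18; 10 < 18  ✔
C4: E = 8 is in {8, 11, 10, 12}  ✔
C5: E = 8, and 8 ≠ 11  ✔
C6: 8 / 2 = 4, so 2 divides 8  ✔
C7: H - C = 18 - 23 = -5, not -4  ✘
C8: H + F = 18 + 18 = 36; 36 ≥ 34, bound 34 not met  ✘
C9: D = 8 > 7, so we need F ≤ 21; F = 18 ≤ 21  ✔
C10: E = 8, not > 10; antecedent false, conditional vacuously true  ✔
C11: values 23, 10, 18, 17 are pairwise distinct  ✔
C12: gcd(18, 18) = 18  ✔

No — constraints 7, 8 are not satisfied.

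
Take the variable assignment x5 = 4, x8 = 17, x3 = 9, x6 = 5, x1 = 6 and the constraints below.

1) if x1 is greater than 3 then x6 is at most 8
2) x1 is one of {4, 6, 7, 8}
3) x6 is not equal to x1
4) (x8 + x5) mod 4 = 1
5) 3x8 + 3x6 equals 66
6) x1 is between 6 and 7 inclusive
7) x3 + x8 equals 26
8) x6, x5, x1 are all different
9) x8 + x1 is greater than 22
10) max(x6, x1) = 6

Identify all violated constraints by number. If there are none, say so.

1) x1 = 6 > 3, so we need x6 ≤ 8; x6 = 5 ≤ 8  ✔
2) x1 = 6 is in {4, 6, 7, 8}  ✔
3) x6 = 5, x1 = 6; distinct  ✔
4) x8 + x5 = 21; 21 mod 4 = 1  ✔
5) 3x8 + 3x6 = 3(17) + 3(5) = 66  ✔
6) x1 = 6 lies in [6, 7]  ✔
7) x3 + x8 = 9 + 17 = 26  ✔
8) values 5, 4, 6 are pairwise distinct  ✔
9) x8 + x1 = 17 + 6 = 23; 23 > 22  ✔
10) max(5, 6) = 6  ✔

Yes — all constraints hold.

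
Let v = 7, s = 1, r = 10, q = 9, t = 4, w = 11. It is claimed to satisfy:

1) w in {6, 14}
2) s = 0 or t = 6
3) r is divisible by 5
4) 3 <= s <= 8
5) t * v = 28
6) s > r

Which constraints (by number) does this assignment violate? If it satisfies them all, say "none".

1) w = 11 is not in {6, 14} — does not hold.
2) s = 1 ≠ 0 and t = 4 ≠ 6; both disjuncts false — does not hold.
3) 10 / 5 = 2, so 5 divides 10 — holds.
4) s = 1 is outside [3, 8] — does not hold.
5) t * v = 4 * 7 = 28 — holds.
6) s = 1, r = 10; 1 ≤ 10 (want >) — does not hold.

No — constraints 1, 2, 4, 6 are not satisfied.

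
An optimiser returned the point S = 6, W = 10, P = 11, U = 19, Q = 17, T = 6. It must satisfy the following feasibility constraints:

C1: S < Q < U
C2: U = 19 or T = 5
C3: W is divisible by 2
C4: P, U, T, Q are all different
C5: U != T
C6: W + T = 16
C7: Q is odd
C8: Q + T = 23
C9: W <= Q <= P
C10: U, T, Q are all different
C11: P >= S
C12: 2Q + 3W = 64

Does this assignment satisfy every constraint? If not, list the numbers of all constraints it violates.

Violated: 9.

C1: values 6 < 17 < 19  ✔
C2: U = 19 = 19 (first disjunct)  ✔
C3: 10 / 2 = 5, so 2 divides 10  ✔
C4: values 11, 19, 6, 17 are pairwise distinct  ✔
C5: U = 19, T = 6; distinct  ✔
C6: W + T = 10 + 6 = 16  ✔
C7: Q = 17 is odd  ✔
C8: Q + T = 17 + 6 = 23  ✔
C9: values 10, 17, 11; Q = 17 is not <= P = 11  ✘
C10: values 19, 6, 17 are pairwise distinct  ✔
C11: P = 11, S = 6; 11 ≥ 6  ✔
C12: 2Q + 3W = 2(17) + 3(10) = 64  ✔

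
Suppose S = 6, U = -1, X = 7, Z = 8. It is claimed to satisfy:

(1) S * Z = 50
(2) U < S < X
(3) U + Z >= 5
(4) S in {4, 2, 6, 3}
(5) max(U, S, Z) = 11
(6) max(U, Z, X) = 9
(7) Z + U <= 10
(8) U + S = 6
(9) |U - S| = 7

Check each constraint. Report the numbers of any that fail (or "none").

Constraints 1, 5, 6, and 8 do not hold.

(1) S * Z = 6 * 8 = 48, not 50 — fails.
(2) values -1 < 6 < 7 — holds.
(3) U + Z = -1 + 8 = 7; 7 ≥ 5 — holds.
(4) S = 6 is in {4, 2, 6, 3} — holds.
(5) max(-1, 6, 8) = 8, not 11 — fails.
(6) max(-1, 8, 7) = 8, not 9 — fails.
(7) Z + U = 8 + (-1) = 7; 7 ≤ 10 — holds.
(8) U + S = -1 + 6 = 5, not 6 — fails.
(9) |-1 - 6| = 7 — holds.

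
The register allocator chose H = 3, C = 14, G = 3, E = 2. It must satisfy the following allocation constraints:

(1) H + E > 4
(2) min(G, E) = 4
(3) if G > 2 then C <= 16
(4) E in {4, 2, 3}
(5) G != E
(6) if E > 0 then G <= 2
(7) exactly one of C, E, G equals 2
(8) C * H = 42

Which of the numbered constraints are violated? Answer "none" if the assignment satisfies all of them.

(1) H + E = 3 + 2 = 5; 5 > 4 — holds.
(2) min(3, 2) = 2, not 4 — does not hold.
(3) G = 3 > 2, so we need C ≤ 16; C = 14 ≤ 16 — holds.
(4) E = 2 is in {4, 2, 3} — holds.
(5) G = 3, E = 2; distinct — holds.
(6) E = 2 > 0, so we need G ≤ 2; but G = 3 > 2 — does not hold.
(7) C=14, E=2, G=3; 1 of them equals 2 — holds.
(8) C * H = 14 * 3 = 42 — holds.

Violated: 2 and 6.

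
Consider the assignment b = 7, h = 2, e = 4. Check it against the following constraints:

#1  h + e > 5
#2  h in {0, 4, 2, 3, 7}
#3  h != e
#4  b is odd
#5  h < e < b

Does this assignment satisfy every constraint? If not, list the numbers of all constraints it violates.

#1 h + e = 2 + 4 = 6; 6 > 5  yes
#2 h = 2 is in {0, 4, 2, 3, 7}  yes
#3 h = 2, e = 4; distinct  yes
#4 b = 7 is odd  yes
#5 values 2 < 4 < 7  yes

None — every constraint holds.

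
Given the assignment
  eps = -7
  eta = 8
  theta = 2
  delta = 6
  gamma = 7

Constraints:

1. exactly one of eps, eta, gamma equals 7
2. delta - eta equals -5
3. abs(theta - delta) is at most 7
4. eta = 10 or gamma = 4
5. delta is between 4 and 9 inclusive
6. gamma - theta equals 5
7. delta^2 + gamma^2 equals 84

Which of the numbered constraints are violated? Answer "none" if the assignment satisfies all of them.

1. eps=-7, eta=8, gamma=7; 1 of them equals 7 — OK.
2. delta - eta = 6 - 8 = -2, not -5 — violated.
3. abs(2 - 6) = 4; 4 ≤ 7 — OK.
4. eta = 8 ≠ 10 and gamma = 7 ≠ 4; both disjuncts false — violated.
5. delta = 6 lies in [4, 9] — OK.
6. gamma - theta = 7 - 2 = 5 — OK.
7. delta^2 + gamma^2 = 6^2 + 7^2 = 36 + 49 = 85, not 84 — violated.

The assignment fails constraints 2, 4, 7.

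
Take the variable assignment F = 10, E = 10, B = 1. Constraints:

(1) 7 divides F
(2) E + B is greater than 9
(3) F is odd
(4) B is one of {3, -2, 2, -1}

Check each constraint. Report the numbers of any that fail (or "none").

(1) 10 = 7*1 + 3, so 7 does not divide 10 — fails.
(2) E + B = 10 + 1 = 11; 11 > 9 — holds.
(3) F = 10 is even — fails.
(4) B = 1 is not in {3, -2, 2, -1} — fails.

Violated: 1, 3, and 4.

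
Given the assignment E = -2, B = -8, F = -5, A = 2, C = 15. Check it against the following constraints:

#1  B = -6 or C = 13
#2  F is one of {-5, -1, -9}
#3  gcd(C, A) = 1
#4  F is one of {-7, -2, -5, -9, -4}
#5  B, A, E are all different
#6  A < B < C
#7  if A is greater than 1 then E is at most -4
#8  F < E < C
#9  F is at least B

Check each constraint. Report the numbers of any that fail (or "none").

#1 B = -8 ≠ -6 and C = 15 ≠ 13; both disjuncts false  fails
#2 F = -5 is in {-5, -1, -9}  holds
#3 gcd(15, 2) = 1  holds
#4 F = -5 is in {-7, -2, -5, -9, -4}  holds
#5 values -8, 2, -2 are pairwise distinct  holds
#6 values 2, -8, 15; A = 2 is not < B = -8  fails
#7 A = 2 > 1, so we need E ≤ -4; but E = -2 > -4  fails
#8 values -5 < -2 < 15  holds
#9 F = -5, B = -8; -5 ≥ -8  holds

Violated: 1, 6, and 7.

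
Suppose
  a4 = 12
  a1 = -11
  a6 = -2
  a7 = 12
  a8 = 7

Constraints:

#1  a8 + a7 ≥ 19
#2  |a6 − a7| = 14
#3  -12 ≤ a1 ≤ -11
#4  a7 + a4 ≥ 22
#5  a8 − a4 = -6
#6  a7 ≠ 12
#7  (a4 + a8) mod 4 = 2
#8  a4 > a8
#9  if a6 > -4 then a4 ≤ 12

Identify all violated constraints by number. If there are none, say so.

#1 a8 + a7 = 7 + 12 = 19; 19 ≥ 19 — satisfied.
#2 |-2 − 12| = 14 — satisfied.
#3 a1 = -11 lies in [-12, -11] — satisfied.
#4 a7 + a4 = 12 + 12 = 24; 24 ≥ 22 — satisfied.
#5 a8 − a4 = 7 − 12 = -5, not -6 — violated.
#6 a7 = 12, but 12 is required to differ — violated.
#7 a4 + a8 = 19; 19 mod 4 = 3, not 2 — violated.
#8 a4 = 12, a8 = 7; 12 > 7 — satisfied.
#9 a6 = -2 > -4, so we need a4 ≤ 12; a4 = 12 ≤ 12 — satisfied.

The assignment fails constraints 5, 6, and 7.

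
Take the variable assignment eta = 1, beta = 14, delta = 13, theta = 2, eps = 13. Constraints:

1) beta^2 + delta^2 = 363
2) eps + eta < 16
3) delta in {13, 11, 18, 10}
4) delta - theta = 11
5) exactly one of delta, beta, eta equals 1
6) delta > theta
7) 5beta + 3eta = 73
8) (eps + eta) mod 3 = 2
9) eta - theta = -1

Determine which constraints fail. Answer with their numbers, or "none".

Constraint 1 does not hold.

1) beta^2 + delta^2 = 14^2 + 13^2 = 196 + 169 = 365, not 363 — violated.
2) eps + eta = 13 + 1 = 14; 14 < 16 — satisfied.
3) delta = 13 is in {13, 11, 18, 10} — satisfied.
4) delta - theta = 13 - 2 = 11 — satisfied.
5) delta=13, beta=14, eta=1; 1 of them equals 1 — satisfied.
6) delta = 13, theta = 2; 13 > 2 — satisfied.
7) 5beta + 3eta = 5(14) + 3(1) = 73 — satisfied.
8) eps + eta = 14; 14 mod 3 = 2 — satisfied.
9) eta - theta = 1 - 2 = -1 — satisfied.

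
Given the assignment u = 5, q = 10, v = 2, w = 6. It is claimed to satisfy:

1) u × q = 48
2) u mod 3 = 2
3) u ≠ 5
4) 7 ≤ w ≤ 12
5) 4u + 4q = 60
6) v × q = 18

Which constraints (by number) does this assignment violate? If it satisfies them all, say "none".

Violated: 1, 3, 4, 6.

1) u × q = 5 × 10 = 50, not 48 — violated.
2) 5 mod 3 = 2 — satisfied.
3) u = 5, but 5 is required to differ — violated.
4) w = 6 is outside [7, 12] — violated.
5) 4u + 4q = 4(5) + 4(10) = 60 — satisfied.
6) v × q = 2 × 10 = 20, not 18 — violated.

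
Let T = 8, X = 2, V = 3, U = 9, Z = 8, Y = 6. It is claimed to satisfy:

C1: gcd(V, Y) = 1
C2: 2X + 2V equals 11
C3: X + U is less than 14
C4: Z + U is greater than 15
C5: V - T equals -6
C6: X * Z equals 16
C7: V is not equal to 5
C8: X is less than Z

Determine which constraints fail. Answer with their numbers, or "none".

Violated: 1, 2, and 5.

C1: gcd(3, 6) = 3, not 1  FAIL
C2: 2X + 2V = 2(2) + 2(3) = 10, not 11  FAIL
C3: X + U = 2 + 9 = 11; 11 < 14  OK
C4: Z + U = 8 + 9 = 17; 17 > 15  OK
C5: V - T = 3 - 8 = -5, not -6  FAIL
C6: X * Z = 2 * 8 = 16  OK
C7: V = 3, and 3 ≠ 5  OK
C8: X = 2, Z = 8; 2 < 8  OK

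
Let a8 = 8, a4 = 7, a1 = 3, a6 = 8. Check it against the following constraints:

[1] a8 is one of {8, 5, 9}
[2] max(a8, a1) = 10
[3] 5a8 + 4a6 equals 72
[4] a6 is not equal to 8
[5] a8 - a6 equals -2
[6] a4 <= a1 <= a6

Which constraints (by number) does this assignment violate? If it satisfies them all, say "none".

[1] a8 = 8 is in {8, 5, 9}  yes
[2] max(8, 3) = 8, not 10  no
[3] 5a8 + 4a6 = 5(8) + 4(8) = 72  yes
[4] a6 = 8, but 8 is required to differ  no
[5] a8 - a6 = 8 - 8 = 0, not -2  no
[6] values 7, 3, 8; a4 = 7 is not <= a1 = 3  no

Constraints 2, 4, 5, and 6 do not hold.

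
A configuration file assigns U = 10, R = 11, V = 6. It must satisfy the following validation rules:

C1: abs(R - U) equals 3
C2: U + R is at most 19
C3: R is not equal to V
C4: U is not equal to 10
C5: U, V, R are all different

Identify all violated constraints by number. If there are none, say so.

C1: abs(11 - 10) = 1, not 3 — violated.
C2: U + R = 10 + 11 = 21; 21 > 19, bound 19 not met — violated.
C3: R = 11, V = 6; distinct — satisfied.
C4: U = 10, but 10 is required to differ — violated.
C5: values 10, 6, 11 are pairwise distinct — satisfied.

Constraints 1, 2, and 4 do not hold.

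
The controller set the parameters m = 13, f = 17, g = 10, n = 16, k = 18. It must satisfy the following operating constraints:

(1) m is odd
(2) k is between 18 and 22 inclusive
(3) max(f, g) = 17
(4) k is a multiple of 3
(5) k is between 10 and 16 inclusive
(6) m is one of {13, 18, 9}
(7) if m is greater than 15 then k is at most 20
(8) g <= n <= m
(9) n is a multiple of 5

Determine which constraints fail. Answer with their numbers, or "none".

(1) m = 13 is odd — holds.
(2) k = 18 lies in [18, 22] — holds.
(3) max(17, 10) = 17 — holds.
(4) 18 / 3 = 6, so 3 divides 18 — holds.
(5) k = 18 is outside [10, 16] — does not hold.
(6) m = 13 is in {13, 18, 9} — holds.
(7) m = 13, not > 15; antecedent false, conditional vacuously true — holds.
(8) values 10, 16, 13; n = 16 is not <= m = 13 — does not hold.
(9) 16 = 5*3 + 1, so 5 does not divide 16 — does not hold.

Constraints 5, 8, and 9 do not hold.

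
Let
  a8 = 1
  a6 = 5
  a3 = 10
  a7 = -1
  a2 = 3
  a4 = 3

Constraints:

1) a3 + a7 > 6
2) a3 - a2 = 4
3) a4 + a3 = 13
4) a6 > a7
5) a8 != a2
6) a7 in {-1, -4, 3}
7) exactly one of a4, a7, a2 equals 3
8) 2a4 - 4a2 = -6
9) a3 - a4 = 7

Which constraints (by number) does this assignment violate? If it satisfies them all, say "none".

Constraints 2 and 7 do not hold.

1) a3 + a7 = 10 + (-1) = 9; 9 > 6  OK
2) a3 - a2 = 10 - 3 = 7, not 4  FAIL
3) a4 + a3 = 3 + 10 = 13  OK
4) a6 = 5, a7 = -1; 5 > -1  OK
5) a8 = 1, a2 = 3; distinct  OK
6) a7 = -1 is in {-1, -4, 3}  OK
7) a4=3, a7=-1, a2=3; 2 of them equal 3, not exactly one  FAIL
8) 2a4 - 4a2 = 2(3) - 4(3) = -6  OK
9) a3 - a4 = 10 - 3 = 7  OK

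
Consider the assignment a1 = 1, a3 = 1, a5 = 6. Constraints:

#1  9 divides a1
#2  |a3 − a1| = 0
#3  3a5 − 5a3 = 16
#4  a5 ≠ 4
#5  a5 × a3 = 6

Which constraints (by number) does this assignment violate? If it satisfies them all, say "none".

#1 1 = 9×0 + 1, so 9 does not divide 1 — violated.
#2 |1 − 1| = 0 — OK.
#3 3a5 − 5a3 = 3(6) − 5(1) = 13, not 16 — violated.
#4 a5 = 6, and 6 ≠ 4 — OK.
#5 a5 × a3 = 6 × 1 = 6 — OK.

Violated: 1, 3.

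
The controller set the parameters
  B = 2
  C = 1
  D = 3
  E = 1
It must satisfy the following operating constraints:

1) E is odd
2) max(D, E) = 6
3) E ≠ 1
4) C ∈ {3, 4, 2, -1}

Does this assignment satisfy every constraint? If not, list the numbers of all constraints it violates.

Constraints 2, 3, and 4 are violated.

1) E = 1 is odd — holds.
2) max(3, 1) = 3, not 6 — does not hold.
3) E = 1, but 1 is required to differ — does not hold.
4) C = 1 is not in {3, 4, 2, -1} — does not hold.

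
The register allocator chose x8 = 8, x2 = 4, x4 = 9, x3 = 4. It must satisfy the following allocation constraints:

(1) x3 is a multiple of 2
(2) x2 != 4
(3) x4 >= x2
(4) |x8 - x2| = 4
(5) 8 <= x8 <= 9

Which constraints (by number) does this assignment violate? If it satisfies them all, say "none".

(1) 4 / 2 = 2, so 2 divides 4 — OK.
(2) x2 = 4, but 4 is required to differ — violated.
(3) x4 = 9, x2 = 4; 9 ≥ 4 — OK.
(4) |8 - 4| = 4 — OK.
(5) x8 = 8 lies in [8, 9] — OK.

No — constraint 2 is not satisfied.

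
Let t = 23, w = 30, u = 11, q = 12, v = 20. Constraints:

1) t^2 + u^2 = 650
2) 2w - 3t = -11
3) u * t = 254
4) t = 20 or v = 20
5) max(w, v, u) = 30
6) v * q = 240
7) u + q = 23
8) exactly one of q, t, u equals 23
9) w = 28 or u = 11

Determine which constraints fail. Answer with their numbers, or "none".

1) t^2 + u^2 = 23^2 + 11^2 = 529 + 121 = 650 — satisfied.
2) 2w - 3t = 2(30) - 3(23) = -9, not -11 — violated.
3) u * t = 11 * 23 = 253, not 254 — violated.
4) t = 23 ≠ 20, but v = 20 = 20 (second disjunct) — satisfied.
5) max(30, 20, 11) = 30 — satisfied.
6) v * q = 20 * 12 = 240 — satisfied.
7) u + q = 11 + 12 = 23 — satisfied.
8) q=12, t=23, u=11; 1 of them equals 23 — satisfied.
9) w = 30 ≠ 28, but u = 11 = 11 (second disjunct) — satisfied.

Constraints 2, 3 are violated.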